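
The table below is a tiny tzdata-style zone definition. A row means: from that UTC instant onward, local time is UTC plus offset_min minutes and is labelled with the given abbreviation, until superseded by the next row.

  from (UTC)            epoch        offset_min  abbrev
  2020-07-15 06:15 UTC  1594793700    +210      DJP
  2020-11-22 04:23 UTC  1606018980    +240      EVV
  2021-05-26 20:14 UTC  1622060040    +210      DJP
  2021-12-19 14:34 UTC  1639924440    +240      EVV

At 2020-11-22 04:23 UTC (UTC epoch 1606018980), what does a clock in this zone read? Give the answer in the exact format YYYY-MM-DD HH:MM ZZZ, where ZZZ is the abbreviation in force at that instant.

2020-11-22 08:23 EVV

Query: 2020-11-22 04:23 UTC
Rule 2/4 (EVV, +04:00): 2020-11-22 04:23 UTC ≤ query < 2021-05-26 20:14 UTC
4·60 + 23 + 240 = 503 min
503 = 0·1440 + 503; 503 = 8·60 + 23 → 08:23, same day
→ 2020-11-22 08:23 EVV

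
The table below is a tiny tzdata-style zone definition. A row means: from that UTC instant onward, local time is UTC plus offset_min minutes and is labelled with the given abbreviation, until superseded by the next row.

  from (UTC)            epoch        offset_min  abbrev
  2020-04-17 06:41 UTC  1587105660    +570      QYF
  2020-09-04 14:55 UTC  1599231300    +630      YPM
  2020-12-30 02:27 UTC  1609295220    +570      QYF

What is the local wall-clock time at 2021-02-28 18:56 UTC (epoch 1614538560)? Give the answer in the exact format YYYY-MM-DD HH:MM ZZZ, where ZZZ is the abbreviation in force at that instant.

Query: 2021-02-28 18:56 UTC
Rule 3/3 (QYF, +09:30): 2020-12-30 02:27 UTC ≤ query < +∞
18·60 + 56 + 570 = 1706 min
1706 = 1·1440 + 266; 266 = 4·60 + 26 → 04:26, 2021-02-28 + 1 day = 2021-03-01
→ 2021-03-01 04:26 QYF

2021-03-01 04:26 QYF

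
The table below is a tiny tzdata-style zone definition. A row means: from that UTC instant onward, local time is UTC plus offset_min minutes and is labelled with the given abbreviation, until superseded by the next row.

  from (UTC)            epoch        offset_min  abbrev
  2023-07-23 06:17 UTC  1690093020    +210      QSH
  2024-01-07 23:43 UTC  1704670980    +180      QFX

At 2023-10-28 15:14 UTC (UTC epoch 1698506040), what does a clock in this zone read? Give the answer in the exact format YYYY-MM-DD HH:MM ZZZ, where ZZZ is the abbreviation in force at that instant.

Query: 2023-10-28 15:14 UTC
Rule 1/2 (QSH, +03:30): 2023-07-23 06:17 UTC ≤ query < 2024-01-07 23:43 UTC
15·60 + 14 + 210 = 1124 min
1124 = 0·1440 + 1124; 1124 = 18·60 + 44 → 18:44, same day
→ 2023-10-28 18:44 QSH

2023-10-28 18:44 QSH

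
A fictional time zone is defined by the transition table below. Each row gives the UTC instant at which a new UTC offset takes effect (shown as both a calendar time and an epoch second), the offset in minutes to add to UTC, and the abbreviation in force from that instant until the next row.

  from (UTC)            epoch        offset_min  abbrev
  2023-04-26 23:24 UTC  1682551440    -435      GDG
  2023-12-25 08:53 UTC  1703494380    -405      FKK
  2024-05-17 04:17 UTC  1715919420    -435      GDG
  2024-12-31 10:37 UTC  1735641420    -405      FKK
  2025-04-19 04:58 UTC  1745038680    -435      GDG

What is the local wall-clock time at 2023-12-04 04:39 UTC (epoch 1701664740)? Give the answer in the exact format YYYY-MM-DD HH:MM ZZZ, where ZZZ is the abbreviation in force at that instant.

2023-12-03 21:24 GDG

Query: 2023-12-04 04:39 UTC
Rule 1/5 (GDG, -07:15): 2023-04-26 23:24 UTC ≤ query < 2023-12-25 08:53 UTC
4·60 + 39 - 435 = -156 min
-156 = -1·1440 + 1284; 1284 = 21·60 + 24 → 21:24, 2023-12-04 - 1 day = 2023-12-03
→ 2023-12-03 21:24 GDG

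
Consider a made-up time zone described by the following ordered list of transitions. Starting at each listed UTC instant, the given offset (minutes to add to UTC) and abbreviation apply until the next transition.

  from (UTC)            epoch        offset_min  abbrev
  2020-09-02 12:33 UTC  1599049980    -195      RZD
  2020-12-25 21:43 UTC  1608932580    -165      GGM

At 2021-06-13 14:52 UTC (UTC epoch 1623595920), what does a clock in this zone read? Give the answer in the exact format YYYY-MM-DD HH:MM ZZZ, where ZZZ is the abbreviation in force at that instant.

Query: 2021-06-13 14:52 UTC
Rule 2/2 (GGM, -02:45): 2020-12-25 21:43 UTC ≤ query < +∞
14·60 + 52 - 165 = 727 min
727 = 0·1440 + 727; 727 = 12·60 + 7 → 12:07, same day
→ 2021-06-13 12:07 GGM

2021-06-13 12:07 GGM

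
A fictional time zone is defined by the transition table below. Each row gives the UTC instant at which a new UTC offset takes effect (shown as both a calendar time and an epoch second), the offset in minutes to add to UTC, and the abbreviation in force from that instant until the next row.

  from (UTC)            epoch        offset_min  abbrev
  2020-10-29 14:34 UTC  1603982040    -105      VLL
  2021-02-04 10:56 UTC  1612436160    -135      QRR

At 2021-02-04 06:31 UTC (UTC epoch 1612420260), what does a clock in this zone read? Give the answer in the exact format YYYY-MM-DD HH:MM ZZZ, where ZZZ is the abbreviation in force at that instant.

2021-02-04 04:46 VLL

Query: 2021-02-04 06:31 UTC
Rule 1/2 (VLL, -01:45): 2020-10-29 14:34 UTC ≤ query < 2021-02-04 10:56 UTC
6·60 + 31 - 105 = 286 min
286 = 0·1440 + 286; 286 = 4·60 + 46 → 04:46, same day
→ 2021-02-04 04:46 VLL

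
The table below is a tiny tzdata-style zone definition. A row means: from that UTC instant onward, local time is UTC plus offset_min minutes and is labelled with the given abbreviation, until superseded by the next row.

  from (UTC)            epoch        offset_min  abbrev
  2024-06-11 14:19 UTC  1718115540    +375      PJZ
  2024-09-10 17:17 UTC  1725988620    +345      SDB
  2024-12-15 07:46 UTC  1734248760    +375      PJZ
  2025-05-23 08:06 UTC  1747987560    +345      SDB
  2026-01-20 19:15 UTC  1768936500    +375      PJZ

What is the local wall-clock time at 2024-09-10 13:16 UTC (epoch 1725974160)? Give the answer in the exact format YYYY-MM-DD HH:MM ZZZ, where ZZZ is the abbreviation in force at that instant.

2024-09-10 19:31 PJZ

Query: 2024-09-10 13:16 UTC
Rule 1/5 (PJZ, +06:15): 2024-06-11 14:19 UTC ≤ query < 2024-09-10 17:17 UTC
13·60 + 16 + 375 = 1171 min
1171 = 0·1440 + 1171; 1171 = 19·60 + 31 → 19:31, same day
→ 2024-09-10 19:31 PJZ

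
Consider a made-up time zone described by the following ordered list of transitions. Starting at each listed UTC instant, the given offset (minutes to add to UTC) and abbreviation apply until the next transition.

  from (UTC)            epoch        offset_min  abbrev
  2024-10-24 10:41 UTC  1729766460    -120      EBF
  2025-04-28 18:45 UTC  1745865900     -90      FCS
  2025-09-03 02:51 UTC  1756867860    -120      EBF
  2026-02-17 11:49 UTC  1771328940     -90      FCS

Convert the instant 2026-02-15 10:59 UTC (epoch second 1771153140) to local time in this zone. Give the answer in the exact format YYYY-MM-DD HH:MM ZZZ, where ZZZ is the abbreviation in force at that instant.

2026-02-15 08:59 EBF

Query: 2026-02-15 10:59 UTC
Rule 3/4 (EBF, -02:00): 2025-09-03 02:51 UTC ≤ query < 2026-02-17 11:49 UTC
10·60 + 59 - 120 = 539 min
539 = 0·1440 + 539; 539 = 8·60 + 59 → 08:59, same day
→ 2026-02-15 08:59 EBF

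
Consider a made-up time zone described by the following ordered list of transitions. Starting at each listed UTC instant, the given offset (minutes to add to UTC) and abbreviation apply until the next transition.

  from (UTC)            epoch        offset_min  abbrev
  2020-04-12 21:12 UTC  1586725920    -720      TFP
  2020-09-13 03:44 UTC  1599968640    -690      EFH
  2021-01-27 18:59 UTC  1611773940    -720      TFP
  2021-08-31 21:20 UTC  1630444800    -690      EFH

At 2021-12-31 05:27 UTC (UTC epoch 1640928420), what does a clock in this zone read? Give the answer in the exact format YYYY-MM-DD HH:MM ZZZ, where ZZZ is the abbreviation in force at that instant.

2021-12-30 17:57 EFH

Query: 2021-12-31 05:27 UTC
Rule 4/4 (EFH, -11:30): 2021-08-31 21:20 UTC ≤ query < +∞
5·60 + 27 - 690 = -363 min
-363 = -1·1440 + 1077; 1077 = 17·60 + 57 → 17:57, 2021-12-31 - 1 day = 2021-12-30
→ 2021-12-30 17:57 EFH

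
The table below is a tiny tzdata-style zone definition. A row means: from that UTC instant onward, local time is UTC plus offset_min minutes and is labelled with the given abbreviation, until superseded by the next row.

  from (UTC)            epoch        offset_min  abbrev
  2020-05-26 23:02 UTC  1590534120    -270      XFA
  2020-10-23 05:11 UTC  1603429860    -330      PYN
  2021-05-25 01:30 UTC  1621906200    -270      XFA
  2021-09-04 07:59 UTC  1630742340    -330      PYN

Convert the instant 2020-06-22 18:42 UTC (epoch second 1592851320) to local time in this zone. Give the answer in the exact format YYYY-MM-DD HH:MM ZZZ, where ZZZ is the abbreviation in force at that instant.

2020-06-22 14:12 XFA

Query: 2020-06-22 18:42 UTC
Rule 1/4 (XFA, -04:30): 2020-05-26 23:02 UTC ≤ query < 2020-10-23 05:11 UTC
18·60 + 42 - 270 = 852 min
852 = 0·1440 + 852; 852 = 14·60 + 12 → 14:12, same day
→ 2020-06-22 14:12 XFA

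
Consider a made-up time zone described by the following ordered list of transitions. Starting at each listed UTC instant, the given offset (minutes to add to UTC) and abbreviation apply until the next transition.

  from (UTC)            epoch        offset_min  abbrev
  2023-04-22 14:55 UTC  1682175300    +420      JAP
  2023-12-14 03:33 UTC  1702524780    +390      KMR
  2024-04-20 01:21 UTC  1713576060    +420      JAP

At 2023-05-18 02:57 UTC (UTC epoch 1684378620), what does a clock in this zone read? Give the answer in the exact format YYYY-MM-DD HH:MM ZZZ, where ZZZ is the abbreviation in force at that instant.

2023-05-18 09:57 JAP

Query: 2023-05-18 02:57 UTC
Rule 1/3 (JAP, +07:00): 2023-04-22 14:55 UTC ≤ query < 2023-12-14 03:33 UTC
2·60 + 57 + 420 = 597 min
597 = 0·1440 + 597; 597 = 9·60 + 57 → 09:57, same day
→ 2023-05-18 09:57 JAP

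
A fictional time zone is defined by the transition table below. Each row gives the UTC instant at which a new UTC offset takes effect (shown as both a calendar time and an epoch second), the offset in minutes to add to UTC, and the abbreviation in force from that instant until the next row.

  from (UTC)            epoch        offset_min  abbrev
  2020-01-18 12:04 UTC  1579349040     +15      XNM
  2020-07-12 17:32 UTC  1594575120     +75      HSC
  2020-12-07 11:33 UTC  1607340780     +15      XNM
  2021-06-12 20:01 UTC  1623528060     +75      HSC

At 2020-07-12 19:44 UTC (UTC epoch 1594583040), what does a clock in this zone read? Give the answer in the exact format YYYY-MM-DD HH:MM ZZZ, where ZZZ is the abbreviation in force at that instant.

2020-07-12 20:59 HSC

Query: 2020-07-12 19:44 UTC
Rule 2/4 (HSC, +01:15): 2020-07-12 17:32 UTC ≤ query < 2020-12-07 11:33 UTC
19·60 + 44 + 75 = 1259 min
1259 = 0·1440 + 1259; 1259 = 20·60 + 59 → 20:59, same day
→ 2020-07-12 20:59 HSC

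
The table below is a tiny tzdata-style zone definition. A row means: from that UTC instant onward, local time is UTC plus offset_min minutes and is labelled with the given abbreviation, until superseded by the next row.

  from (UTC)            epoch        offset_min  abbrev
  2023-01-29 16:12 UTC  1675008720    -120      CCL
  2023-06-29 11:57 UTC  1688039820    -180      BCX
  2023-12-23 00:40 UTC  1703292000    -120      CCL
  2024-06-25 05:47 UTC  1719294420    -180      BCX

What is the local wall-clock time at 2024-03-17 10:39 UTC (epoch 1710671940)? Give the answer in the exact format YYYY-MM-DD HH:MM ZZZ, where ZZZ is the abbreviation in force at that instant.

Query: 2024-03-17 10:39 UTC
Rule 3/4 (CCL, -02:00): 2023-12-23 00:40 UTC ≤ query < 2024-06-25 05:47 UTC
10·60 + 39 - 120 = 519 min
519 = 0·1440 + 519; 519 = 8·60 + 39 → 08:39, same day
→ 2024-03-17 08:39 CCL

2024-03-17 08:39 CCL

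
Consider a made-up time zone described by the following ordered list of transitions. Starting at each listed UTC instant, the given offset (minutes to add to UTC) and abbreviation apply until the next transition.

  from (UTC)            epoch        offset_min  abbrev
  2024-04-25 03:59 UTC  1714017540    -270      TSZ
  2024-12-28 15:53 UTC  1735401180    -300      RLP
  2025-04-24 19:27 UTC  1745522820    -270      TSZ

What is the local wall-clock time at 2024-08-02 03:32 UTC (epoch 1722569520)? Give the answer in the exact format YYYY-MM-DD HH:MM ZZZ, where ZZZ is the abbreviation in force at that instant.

Query: 2024-08-02 03:32 UTC
Rule 1/3 (TSZ, -04:30): 2024-04-25 03:59 UTC ≤ query < 2024-12-28 15:53 UTC
3·60 + 32 - 270 = -58 min
-58 = -1·1440 + 1382; 1382 = 23·60 + 2 → 23:02, 2024-08-02 - 1 day = 2024-08-01
→ 2024-08-01 23:02 TSZ

2024-08-01 23:02 TSZ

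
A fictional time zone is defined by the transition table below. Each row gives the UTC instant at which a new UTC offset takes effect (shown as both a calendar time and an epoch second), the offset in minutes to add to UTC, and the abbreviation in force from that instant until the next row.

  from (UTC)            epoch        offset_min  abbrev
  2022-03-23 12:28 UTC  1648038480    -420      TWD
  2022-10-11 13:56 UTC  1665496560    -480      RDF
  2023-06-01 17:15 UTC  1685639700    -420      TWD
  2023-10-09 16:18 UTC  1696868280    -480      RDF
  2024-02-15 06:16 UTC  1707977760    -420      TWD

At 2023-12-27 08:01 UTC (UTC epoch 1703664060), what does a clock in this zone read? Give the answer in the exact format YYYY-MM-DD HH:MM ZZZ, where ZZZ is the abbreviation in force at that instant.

Query: 2023-12-27 08:01 UTC
Rule 4/5 (RDF, -08:00): 2023-10-09 16:18 UTC ≤ query < 2024-02-15 06:16 UTC
8·60 + 1 - 480 = 1 min
1 = 0·1440 + 1; 1 = 0·60 + 1 → 00:01, same day
→ 2023-12-27 00:01 RDF

2023-12-27 00:01 RDF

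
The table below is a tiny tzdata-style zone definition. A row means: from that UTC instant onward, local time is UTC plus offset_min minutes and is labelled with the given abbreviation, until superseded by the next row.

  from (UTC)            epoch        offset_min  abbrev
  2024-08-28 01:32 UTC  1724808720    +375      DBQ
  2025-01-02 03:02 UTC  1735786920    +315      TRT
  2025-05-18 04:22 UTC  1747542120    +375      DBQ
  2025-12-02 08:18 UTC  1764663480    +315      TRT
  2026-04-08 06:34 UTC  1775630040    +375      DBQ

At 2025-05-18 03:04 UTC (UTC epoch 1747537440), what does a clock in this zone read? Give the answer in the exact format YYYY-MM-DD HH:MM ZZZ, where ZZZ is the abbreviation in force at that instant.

2025-05-18 08:19 TRT

Query: 2025-05-18 03:04 UTC
Rule 2/5 (TRT, +05:15): 2025-01-02 03:02 UTC ≤ query < 2025-05-18 04:22 UTC
3·60 + 4 + 315 = 499 min
499 = 0·1440 + 499; 499 = 8·60 + 19 → 08:19, same day
→ 2025-05-18 08:19 TRT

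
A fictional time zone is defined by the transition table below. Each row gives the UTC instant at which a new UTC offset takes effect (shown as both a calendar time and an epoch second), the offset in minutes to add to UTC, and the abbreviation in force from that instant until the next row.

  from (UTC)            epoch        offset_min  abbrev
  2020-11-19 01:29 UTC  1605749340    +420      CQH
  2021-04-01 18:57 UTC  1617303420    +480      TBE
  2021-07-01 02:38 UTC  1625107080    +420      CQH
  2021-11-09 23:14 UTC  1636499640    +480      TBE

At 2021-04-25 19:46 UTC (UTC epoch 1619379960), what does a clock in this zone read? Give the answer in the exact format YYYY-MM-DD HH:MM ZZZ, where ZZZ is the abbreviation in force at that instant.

Query: 2021-04-25 19:46 UTC
Rule 2/4 (TBE, +08:00): 2021-04-01 18:57 UTC ≤ query < 2021-07-01 02:38 UTC
19·60 + 46 + 480 = 1666 min
1666 = 1·1440 + 226; 226 = 3·60 + 46 → 03:46, 2021-04-25 + 1 day = 2021-04-26
→ 2021-04-26 03:46 TBE

2021-04-26 03:46 TBE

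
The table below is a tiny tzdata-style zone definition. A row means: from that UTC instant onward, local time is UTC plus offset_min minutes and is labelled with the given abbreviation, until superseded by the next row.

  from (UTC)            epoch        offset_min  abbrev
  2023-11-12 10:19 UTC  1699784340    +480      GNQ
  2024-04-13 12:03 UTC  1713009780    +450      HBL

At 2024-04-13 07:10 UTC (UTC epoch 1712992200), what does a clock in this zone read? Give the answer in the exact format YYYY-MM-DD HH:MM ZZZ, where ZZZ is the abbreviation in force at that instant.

Query: 2024-04-13 07:10 UTC
Rule 1/2 (GNQ, +08:00): 2023-11-12 10:19 UTC ≤ query < 2024-04-13 12:03 UTC
7·60 + 10 + 480 = 910 min
910 = 0·1440 + 910; 910 = 15·60 + 10 → 15:10, same day
→ 2024-04-13 15:10 GNQ

2024-04-13 15:10 GNQ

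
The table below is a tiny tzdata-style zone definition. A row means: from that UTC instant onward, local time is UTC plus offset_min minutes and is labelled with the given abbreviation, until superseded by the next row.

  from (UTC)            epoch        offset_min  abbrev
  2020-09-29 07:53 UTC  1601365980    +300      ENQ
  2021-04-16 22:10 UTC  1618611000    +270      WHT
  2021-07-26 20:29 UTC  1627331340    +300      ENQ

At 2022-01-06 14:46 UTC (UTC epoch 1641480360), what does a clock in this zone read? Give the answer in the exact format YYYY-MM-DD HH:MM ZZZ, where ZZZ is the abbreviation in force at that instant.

2022-01-06 19:46 ENQ

Query: 2022-01-06 14:46 UTC
Rule 3/3 (ENQ, +05:00): 2021-07-26 20:29 UTC ≤ query < +∞
14·60 + 46 + 300 = 1186 min
1186 = 0·1440 + 1186; 1186 = 19·60 + 46 → 19:46, same day
→ 2022-01-06 19:46 ENQ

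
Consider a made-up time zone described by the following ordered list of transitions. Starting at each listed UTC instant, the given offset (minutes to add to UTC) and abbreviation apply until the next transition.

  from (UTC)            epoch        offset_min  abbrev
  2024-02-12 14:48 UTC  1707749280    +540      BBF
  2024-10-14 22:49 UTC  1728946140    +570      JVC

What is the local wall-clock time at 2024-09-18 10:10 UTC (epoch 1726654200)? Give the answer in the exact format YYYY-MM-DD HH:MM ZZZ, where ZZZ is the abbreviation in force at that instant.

Query: 2024-09-18 10:10 UTC
Rule 1/2 (BBF, +09:00): 2024-02-12 14:48 UTC ≤ query < 2024-10-14 22:49 UTC
10·60 + 10 + 540 = 1150 min
1150 = 0·1440 + 1150; 1150 = 19·60 + 10 → 19:10, same day
→ 2024-09-18 19:10 BBF

2024-09-18 19:10 BBF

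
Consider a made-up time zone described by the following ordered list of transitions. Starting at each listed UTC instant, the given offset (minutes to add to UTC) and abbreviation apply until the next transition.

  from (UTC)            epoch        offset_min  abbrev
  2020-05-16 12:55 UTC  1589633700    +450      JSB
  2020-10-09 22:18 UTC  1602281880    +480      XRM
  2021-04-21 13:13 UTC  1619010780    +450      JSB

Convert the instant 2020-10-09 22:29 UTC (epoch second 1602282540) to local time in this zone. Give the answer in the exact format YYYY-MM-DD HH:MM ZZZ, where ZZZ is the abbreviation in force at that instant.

2020-10-10 06:29 XRM

Query: 2020-10-09 22:29 UTC
Rule 2/3 (XRM, +08:00): 2020-10-09 22:18 UTC ≤ query < 2021-04-21 13:13 UTC
22·60 + 29 + 480 = 1829 min
1829 = 1·1440 + 389; 389 = 6·60 + 29 → 06:29, 2020-10-09 + 1 day = 2020-10-10
→ 2020-10-10 06:29 XRM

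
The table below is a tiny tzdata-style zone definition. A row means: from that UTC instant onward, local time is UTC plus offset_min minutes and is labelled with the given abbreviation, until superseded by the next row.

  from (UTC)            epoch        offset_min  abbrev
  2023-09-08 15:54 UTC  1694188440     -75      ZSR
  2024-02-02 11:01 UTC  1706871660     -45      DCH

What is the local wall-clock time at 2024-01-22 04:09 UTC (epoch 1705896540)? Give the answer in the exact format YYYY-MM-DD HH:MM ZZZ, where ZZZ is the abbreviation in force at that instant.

Query: 2024-01-22 04:09 UTC
Rule 1/2 (ZSR, -01:15): 2023-09-08 15:54 UTC ≤ query < 2024-02-02 11:01 UTC
4·60 + 9 - 75 = 174 min
174 = 0·1440 + 174; 174 = 2·60 + 54 → 02:54, same day
→ 2024-01-22 02:54 ZSR

2024-01-22 02:54 ZSR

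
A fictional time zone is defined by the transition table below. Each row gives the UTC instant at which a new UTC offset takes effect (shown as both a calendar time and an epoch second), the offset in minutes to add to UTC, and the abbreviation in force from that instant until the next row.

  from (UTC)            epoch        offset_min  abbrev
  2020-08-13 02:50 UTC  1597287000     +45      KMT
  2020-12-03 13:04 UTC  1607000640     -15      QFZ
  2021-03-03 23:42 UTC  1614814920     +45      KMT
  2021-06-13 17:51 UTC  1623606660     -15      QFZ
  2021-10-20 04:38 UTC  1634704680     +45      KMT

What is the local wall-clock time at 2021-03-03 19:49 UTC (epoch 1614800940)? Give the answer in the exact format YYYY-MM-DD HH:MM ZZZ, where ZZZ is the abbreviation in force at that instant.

2021-03-03 19:34 QFZ

Query: 2021-03-03 19:49 UTC
Rule 2/5 (QFZ, -00:15): 2020-12-03 13:04 UTC ≤ query < 2021-03-03 23:42 UTC
19·60 + 49 - 15 = 1174 min
1174 = 0·1440 + 1174; 1174 = 19·60 + 34 → 19:34, same day
→ 2021-03-03 19:34 QFZ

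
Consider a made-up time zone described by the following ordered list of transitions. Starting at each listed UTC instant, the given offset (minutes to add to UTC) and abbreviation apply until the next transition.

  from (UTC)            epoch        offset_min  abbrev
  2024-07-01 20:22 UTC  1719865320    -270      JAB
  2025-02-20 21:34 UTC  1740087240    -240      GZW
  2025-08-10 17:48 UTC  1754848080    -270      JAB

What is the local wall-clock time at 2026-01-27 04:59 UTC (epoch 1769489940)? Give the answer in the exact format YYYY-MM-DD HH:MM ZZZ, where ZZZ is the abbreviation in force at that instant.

2026-01-27 00:29 JAB

Query: 2026-01-27 04:59 UTC
Rule 3/3 (JAB, -04:30): 2025-08-10 17:48 UTC ≤ query < +∞
4·60 + 59 - 270 = 29 min
29 = 0·1440 + 29; 29 = 0·60 + 29 → 00:29, same day
→ 2026-01-27 00:29 JAB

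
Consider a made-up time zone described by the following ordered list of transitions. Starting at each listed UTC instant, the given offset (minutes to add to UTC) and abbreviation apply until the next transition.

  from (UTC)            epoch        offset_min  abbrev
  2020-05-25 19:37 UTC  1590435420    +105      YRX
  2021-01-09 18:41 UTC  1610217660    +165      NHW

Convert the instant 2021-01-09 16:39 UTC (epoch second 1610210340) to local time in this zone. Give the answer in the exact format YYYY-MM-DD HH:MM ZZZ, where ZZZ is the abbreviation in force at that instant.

2021-01-09 18:24 YRX

Query: 2021-01-09 16:39 UTC
Rule 1/2 (YRX, +01:45): 2020-05-25 19:37 UTC ≤ query < 2021-01-09 18:41 UTC
16·60 + 39 + 105 = 1104 min
1104 = 0·1440 + 1104; 1104 = 18·60 + 24 → 18:24, same day
→ 2021-01-09 18:24 YRX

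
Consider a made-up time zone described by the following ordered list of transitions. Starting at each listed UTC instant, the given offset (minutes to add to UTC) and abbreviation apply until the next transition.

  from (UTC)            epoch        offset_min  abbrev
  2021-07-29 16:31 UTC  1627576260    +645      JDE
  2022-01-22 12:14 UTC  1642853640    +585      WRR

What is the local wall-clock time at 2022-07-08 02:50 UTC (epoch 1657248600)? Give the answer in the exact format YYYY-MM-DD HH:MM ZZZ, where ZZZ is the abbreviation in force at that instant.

Query: 2022-07-08 02:50 UTC
Rule 2/2 (WRR, +09:45): 2022-01-22 12:14 UTC ≤ query < +∞
2·60 + 50 + 585 = 755 min
755 = 0·1440 + 755; 755 = 12·60 + 35 → 12:35, same day
→ 2022-07-08 12:35 WRR

2022-07-08 12:35 WRR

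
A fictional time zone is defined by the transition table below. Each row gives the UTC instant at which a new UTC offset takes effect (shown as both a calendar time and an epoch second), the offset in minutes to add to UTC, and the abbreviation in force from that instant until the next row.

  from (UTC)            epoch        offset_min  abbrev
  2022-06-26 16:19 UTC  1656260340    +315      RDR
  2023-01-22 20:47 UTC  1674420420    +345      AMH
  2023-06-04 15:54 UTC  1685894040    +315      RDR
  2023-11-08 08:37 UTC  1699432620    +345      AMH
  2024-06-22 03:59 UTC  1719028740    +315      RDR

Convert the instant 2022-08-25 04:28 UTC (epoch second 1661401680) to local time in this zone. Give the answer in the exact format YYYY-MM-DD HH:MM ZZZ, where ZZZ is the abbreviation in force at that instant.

2022-08-25 09:43 RDR

Query: 2022-08-25 04:28 UTC
Rule 1/5 (RDR, +05:15): 2022-06-26 16:19 UTC ≤ query < 2023-01-22 20:47 UTC
4·60 + 28 + 315 = 583 min
583 = 0·1440 + 583; 583 = 9·60 + 43 → 09:43, same day
→ 2022-08-25 09:43 RDR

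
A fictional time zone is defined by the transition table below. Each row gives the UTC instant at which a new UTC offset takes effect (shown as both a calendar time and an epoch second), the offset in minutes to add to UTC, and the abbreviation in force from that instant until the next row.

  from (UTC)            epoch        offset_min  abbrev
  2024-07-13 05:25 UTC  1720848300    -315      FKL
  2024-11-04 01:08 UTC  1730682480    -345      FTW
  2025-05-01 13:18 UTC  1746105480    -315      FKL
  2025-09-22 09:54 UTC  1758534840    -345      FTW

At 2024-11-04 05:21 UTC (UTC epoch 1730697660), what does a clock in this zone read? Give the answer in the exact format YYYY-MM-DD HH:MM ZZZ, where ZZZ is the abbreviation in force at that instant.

2024-11-03 23:36 FTW

Query: 2024-11-04 05:21 UTC
Rule 2/4 (FTW, -05:45): 2024-11-04 01:08 UTC ≤ query < 2025-05-01 13:18 UTC
5·60 + 21 - 345 = -24 min
-24 = -1·1440 + 1416; 1416 = 23·60 + 36 → 23:36, 2024-11-04 - 1 day = 2024-11-03
→ 2024-11-03 23:36 FTW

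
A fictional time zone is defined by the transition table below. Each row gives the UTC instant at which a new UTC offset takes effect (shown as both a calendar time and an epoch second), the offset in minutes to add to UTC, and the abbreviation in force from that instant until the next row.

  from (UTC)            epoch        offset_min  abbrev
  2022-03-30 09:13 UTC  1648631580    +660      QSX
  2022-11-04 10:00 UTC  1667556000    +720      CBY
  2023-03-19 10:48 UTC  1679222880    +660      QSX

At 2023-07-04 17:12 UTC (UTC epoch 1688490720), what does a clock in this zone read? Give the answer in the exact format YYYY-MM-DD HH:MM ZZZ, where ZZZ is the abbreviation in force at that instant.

Query: 2023-07-04 17:12 UTC
Rule 3/3 (QSX, +11:00): 2023-03-19 10:48 UTC ≤ query < +∞
17·60 + 12 + 660 = 1692 min
1692 = 1·1440 + 252; 252 = 4·60 + 12 → 04:12, 2023-07-04 + 1 day = 2023-07-05
→ 2023-07-05 04:12 QSX

2023-07-05 04:12 QSX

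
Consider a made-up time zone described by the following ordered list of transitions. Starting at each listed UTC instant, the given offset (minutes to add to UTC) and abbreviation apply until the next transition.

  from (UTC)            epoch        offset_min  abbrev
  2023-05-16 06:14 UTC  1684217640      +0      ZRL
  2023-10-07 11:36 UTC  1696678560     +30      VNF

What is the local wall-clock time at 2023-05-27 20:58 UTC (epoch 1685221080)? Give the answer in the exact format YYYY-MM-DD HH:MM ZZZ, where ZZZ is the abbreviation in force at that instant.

2023-05-27 20:58 ZRL

Query: 2023-05-27 20:58 UTC
Rule 1/2 (ZRL, +00:00): 2023-05-16 06:14 UTC ≤ query < 2023-10-07 11:36 UTC
20·60 + 58 + 0 = 1258 min
1258 = 0·1440 + 1258; 1258 = 20·60 + 58 → 20:58, same day
→ 2023-05-27 20:58 ZRL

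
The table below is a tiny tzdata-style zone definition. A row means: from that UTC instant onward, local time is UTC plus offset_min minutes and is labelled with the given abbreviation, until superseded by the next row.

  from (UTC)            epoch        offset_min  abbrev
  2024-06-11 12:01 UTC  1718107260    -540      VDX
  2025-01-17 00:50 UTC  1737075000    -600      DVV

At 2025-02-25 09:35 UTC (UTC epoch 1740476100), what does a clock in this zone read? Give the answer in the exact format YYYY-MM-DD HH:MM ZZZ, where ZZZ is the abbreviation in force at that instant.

Query: 2025-02-25 09:35 UTC
Rule 2/2 (DVV, -10:00): 2025-01-17 00:50 UTC ≤ query < +∞
9·60 + 35 - 600 = -25 min
-25 = -1·1440 + 1415; 1415 = 23·60 + 35 → 23:35, 2025-02-25 - 1 day = 2025-02-24
→ 2025-02-24 23:35 DVV

2025-02-24 23:35 DVV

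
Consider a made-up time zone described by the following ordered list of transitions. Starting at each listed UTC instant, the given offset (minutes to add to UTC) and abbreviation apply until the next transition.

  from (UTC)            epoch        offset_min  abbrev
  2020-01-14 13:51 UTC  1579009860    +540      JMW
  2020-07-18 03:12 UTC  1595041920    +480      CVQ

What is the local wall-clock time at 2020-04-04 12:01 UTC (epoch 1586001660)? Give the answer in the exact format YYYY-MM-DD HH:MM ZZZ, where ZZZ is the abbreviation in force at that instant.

2020-04-04 21:01 JMW

Query: 2020-04-04 12:01 UTC
Rule 1/2 (JMW, +09:00): 2020-01-14 13:51 UTC ≤ query < 2020-07-18 03:12 UTC
12·60 + 1 + 540 = 1261 min
1261 = 0·1440 + 1261; 1261 = 21·60 + 1 → 21:01, same day
→ 2020-04-04 21:01 JMW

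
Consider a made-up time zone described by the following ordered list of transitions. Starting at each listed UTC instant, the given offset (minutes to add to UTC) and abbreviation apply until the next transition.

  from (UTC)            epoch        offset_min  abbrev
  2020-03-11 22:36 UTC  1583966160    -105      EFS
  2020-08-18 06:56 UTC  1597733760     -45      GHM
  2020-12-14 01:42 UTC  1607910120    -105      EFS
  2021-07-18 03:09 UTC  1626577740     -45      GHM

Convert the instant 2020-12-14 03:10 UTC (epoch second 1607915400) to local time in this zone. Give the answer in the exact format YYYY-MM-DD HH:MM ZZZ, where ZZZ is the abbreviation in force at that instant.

Query: 2020-12-14 03:10 UTC
Rule 3/4 (EFS, -01:45): 2020-12-14 01:42 UTC ≤ query < 2021-07-18 03:09 UTC
3·60 + 10 - 105 = 85 min
85 = 0·1440 + 85; 85 = 1·60 + 25 → 01:25, same day
→ 2020-12-14 01:25 EFS

2020-12-14 01:25 EFS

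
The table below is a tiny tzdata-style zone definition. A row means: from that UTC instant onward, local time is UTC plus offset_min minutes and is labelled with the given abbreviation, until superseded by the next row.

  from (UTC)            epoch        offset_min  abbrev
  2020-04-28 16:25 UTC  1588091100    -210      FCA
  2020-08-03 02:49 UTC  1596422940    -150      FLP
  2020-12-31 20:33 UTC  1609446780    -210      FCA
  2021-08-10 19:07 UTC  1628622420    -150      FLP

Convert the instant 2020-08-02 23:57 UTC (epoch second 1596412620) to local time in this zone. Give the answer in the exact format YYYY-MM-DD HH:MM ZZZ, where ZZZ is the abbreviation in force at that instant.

Query: 2020-08-02 23:57 UTC
Rule 1/4 (FCA, -03:30): 2020-04-28 16:25 UTC ≤ query < 2020-08-03 02:49 UTC
23·60 + 57 - 210 = 1227 min
1227 = 0·1440 + 1227; 1227 = 20·60 + 27 → 20:27, same day
→ 2020-08-02 20:27 FCA

2020-08-02 20:27 FCA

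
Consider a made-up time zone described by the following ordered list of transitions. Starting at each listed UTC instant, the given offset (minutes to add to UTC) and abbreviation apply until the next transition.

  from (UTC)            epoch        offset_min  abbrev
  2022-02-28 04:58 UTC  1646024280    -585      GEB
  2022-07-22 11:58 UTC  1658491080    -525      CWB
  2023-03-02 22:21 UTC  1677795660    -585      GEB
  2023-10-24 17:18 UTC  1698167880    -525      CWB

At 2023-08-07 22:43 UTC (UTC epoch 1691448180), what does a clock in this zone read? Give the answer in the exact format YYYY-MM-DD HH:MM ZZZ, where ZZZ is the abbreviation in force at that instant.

2023-08-07 12:58 GEB

Query: 2023-08-07 22:43 UTC
Rule 3/4 (GEB, -09:45): 2023-03-02 22:21 UTC ≤ query < 2023-10-24 17:18 UTC
22·60 + 43 - 585 = 778 min
778 = 0·1440 + 778; 778 = 12·60 + 58 → 12:58, same day
→ 2023-08-07 12:58 GEB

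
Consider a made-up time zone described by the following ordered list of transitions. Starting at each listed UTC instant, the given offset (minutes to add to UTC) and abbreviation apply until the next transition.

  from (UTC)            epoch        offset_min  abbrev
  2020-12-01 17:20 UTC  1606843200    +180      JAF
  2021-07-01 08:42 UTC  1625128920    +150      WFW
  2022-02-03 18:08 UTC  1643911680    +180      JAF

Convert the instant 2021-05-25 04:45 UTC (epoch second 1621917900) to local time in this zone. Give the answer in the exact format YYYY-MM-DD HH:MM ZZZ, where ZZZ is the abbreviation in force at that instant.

Query: 2021-05-25 04:45 UTC
Rule 1/3 (JAF, +03:00): 2020-12-01 17:20 UTC ≤ query < 2021-07-01 08:42 UTC
4·60 + 45 + 180 = 465 min
465 = 0·1440 + 465; 465 = 7·60 + 45 → 07:45, same day
→ 2021-05-25 07:45 JAF

2021-05-25 07:45 JAF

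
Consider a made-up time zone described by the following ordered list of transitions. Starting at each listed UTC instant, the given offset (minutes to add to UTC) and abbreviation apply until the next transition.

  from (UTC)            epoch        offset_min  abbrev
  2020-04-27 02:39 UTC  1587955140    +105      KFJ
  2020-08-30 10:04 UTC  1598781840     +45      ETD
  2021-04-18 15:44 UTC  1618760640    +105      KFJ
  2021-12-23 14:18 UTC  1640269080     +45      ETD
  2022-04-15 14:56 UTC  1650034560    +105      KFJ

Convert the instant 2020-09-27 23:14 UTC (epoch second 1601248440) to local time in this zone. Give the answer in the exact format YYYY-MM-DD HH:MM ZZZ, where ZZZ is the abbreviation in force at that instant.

Query: 2020-09-27 23:14 UTC
Rule 2/5 (ETD, +00:45): 2020-08-30 10:04 UTC ≤ query < 2021-04-18 15:44 UTC
23·60 + 14 + 45 = 1439 min
1439 = 0·1440 + 1439; 1439 = 23·60 + 59 → 23:59, same day
→ 2020-09-27 23:59 ETD

2020-09-27 23:59 ETD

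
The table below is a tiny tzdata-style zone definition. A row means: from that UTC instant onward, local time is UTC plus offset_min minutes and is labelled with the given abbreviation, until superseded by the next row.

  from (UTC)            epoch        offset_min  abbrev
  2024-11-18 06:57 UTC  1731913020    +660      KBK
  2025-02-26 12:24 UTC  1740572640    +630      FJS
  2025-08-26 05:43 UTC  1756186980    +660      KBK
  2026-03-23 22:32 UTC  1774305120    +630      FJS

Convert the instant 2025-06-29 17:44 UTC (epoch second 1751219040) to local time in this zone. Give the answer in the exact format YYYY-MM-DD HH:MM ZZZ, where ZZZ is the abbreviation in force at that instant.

Query: 2025-06-29 17:44 UTC
Rule 2/4 (FJS, +10:30): 2025-02-26 12:24 UTC ≤ query < 2025-08-26 05:43 UTC
17·60 + 44 + 630 = 1694 min
1694 = 1·1440 + 254; 254 = 4·60 + 14 → 04:14, 2025-06-29 + 1 day = 2025-06-30
→ 2025-06-30 04:14 FJS

2025-06-30 04:14 FJS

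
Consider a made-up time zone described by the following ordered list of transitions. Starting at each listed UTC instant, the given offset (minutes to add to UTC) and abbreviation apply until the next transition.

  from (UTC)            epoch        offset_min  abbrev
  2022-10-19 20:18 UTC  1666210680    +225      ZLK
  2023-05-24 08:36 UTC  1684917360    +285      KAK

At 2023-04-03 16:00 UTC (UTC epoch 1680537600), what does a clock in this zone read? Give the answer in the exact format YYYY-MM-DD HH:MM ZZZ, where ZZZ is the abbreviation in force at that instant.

Query: 2023-04-03 16:00 UTC
Rule 1/2 (ZLK, +03:45): 2022-10-19 20:18 UTC ≤ query < 2023-05-24 08:36 UTC
16·60 + 0 + 225 = 1185 min
1185 = 0·1440 + 1185; 1185 = 19·60 + 45 → 19:45, same day
→ 2023-04-03 19:45 ZLK

2023-04-03 19:45 ZLK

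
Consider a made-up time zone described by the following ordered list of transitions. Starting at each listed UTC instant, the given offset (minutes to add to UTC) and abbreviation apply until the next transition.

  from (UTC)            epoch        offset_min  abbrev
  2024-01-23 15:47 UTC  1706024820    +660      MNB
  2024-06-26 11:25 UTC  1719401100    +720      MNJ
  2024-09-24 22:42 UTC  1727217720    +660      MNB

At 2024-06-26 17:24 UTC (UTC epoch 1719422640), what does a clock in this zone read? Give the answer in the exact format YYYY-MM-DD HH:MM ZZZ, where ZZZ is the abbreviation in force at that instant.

Query: 2024-06-26 17:24 UTC
Rule 2/3 (MNJ, +12:00): 2024-06-26 11:25 UTC ≤ query < 2024-09-24 22:42 UTC
17·60 + 24 + 720 = 1764 min
1764 = 1·1440 + 324; 324 = 5·60 + 24 → 05:24, 2024-06-26 + 1 day = 2024-06-27
→ 2024-06-27 05:24 MNJ

2024-06-27 05:24 MNJ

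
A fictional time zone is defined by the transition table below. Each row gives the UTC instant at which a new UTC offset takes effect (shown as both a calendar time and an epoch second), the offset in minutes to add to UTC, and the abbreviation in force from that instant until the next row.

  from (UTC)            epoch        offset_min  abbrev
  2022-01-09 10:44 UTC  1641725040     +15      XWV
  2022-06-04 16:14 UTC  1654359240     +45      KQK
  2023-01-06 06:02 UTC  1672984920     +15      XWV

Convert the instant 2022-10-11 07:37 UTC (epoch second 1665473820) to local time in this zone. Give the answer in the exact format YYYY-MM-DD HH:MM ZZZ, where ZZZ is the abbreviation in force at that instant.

2022-10-11 08:22 KQK

Query: 2022-10-11 07:37 UTC
Rule 2/3 (KQK, +00:45): 2022-06-04 16:14 UTC ≤ query < 2023-01-06 06:02 UTC
7·60 + 37 + 45 = 502 min
502 = 0·1440 + 502; 502 = 8·60 + 22 → 08:22, same day
→ 2022-10-11 08:22 KQK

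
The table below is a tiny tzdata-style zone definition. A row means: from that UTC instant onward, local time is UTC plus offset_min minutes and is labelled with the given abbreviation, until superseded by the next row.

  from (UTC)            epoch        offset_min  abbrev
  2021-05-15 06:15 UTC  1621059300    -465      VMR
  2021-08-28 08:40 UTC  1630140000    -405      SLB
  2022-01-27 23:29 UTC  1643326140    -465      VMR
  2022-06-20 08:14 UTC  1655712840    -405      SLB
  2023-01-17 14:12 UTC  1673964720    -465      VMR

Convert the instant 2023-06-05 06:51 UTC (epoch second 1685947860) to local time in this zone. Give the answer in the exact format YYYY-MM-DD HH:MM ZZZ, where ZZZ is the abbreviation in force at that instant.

2023-06-04 23:06 VMR

Query: 2023-06-05 06:51 UTC
Rule 5/5 (VMR, -07:45): 2023-01-17 14:12 UTC ≤ query < +∞
6·60 + 51 - 465 = -54 min
-54 = -1·1440 + 1386; 1386 = 23·60 + 6 → 23:06, 2023-06-05 - 1 day = 2023-06-04
→ 2023-06-04 23:06 VMR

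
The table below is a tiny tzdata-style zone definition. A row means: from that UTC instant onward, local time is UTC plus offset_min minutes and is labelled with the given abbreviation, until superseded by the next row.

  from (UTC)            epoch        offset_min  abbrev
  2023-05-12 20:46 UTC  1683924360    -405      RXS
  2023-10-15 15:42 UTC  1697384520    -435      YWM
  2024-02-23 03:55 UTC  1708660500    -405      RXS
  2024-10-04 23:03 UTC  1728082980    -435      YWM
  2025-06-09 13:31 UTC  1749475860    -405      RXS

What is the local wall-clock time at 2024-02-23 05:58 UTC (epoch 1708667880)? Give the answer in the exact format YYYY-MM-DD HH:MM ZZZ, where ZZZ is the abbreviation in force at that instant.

2024-02-22 23:13 RXS

Query: 2024-02-23 05:58 UTC
Rule 3/5 (RXS, -06:45): 2024-02-23 03:55 UTC ≤ query < 2024-10-04 23:03 UTC
5·60 + 58 - 405 = -47 min
-47 = -1·1440 + 1393; 1393 = 23·60 + 13 → 23:13, 2024-02-23 - 1 day = 2024-02-22
→ 2024-02-22 23:13 RXS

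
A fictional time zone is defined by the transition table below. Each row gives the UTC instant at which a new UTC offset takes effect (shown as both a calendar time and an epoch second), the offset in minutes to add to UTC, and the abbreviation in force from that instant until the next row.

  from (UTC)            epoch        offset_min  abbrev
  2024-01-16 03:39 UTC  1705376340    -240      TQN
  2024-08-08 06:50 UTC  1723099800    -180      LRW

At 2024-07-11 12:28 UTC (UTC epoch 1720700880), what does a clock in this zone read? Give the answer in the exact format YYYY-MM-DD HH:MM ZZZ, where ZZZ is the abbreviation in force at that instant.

Query: 2024-07-11 12:28 UTC
Rule 1/2 (TQN, -04:00): 2024-01-16 03:39 UTC ≤ query < 2024-08-08 06:50 UTC
12·60 + 28 - 240 = 508 min
508 = 0·1440 + 508; 508 = 8·60 + 28 → 08:28, same day
→ 2024-07-11 08:28 TQN

2024-07-11 08:28 TQN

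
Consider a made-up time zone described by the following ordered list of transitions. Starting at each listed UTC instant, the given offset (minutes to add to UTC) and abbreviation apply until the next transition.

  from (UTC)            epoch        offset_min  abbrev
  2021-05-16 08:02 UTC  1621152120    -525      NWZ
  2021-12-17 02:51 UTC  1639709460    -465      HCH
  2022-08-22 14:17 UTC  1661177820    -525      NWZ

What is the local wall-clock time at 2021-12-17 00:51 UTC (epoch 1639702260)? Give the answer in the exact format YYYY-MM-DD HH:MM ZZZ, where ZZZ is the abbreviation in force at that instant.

2021-12-16 16:06 NWZ

Query: 2021-12-17 00:51 UTC
Rule 1/3 (NWZ, -08:45): 2021-05-16 08:02 UTC ≤ query < 2021-12-17 02:51 UTC
0·60 + 51 - 525 = -474 min
-474 = -1·1440 + 966; 966 = 16·60 + 6 → 16:06, 2021-12-17 - 1 day = 2021-12-16
→ 2021-12-16 16:06 NWZ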